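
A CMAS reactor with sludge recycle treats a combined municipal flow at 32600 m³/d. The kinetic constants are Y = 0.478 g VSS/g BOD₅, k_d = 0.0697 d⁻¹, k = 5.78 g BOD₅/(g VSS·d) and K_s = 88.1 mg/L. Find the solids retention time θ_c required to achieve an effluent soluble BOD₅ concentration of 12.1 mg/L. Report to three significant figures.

θ_c ≈ 3.79 d

From 1/θ_c = Y·k·S/(K_s + S) − k_d: Y·k·S/(K_s+S) = 0.478 × 5.78 × 12.1 / (88.1 + 12.1) = 0.3336 d⁻¹.
Then 1/θ_c = μ − k_d = 0.3336 − 0.0697 = 0.2639 d⁻¹, giving θ_c = 3.789 d.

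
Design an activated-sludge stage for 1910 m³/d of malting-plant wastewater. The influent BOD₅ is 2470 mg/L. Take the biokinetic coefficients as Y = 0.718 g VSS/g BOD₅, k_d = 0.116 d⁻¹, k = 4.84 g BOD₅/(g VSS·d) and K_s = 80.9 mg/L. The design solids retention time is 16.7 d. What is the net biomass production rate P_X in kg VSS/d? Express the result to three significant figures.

P_X ≈ 1150 kg VSS/d

For a completely mixed reactor with recycle the Lawrence–McCarty relation gives S = K_s·(1 + k_d·θ_c) / [θ_c·(Y·k − k_d) − 1] = 80.9 × (1 + 0.116 × 16.7) / [16.7 × (0.718 × 4.84 − 0.116) − 1] = 237.6 / 55.10 = 4.313 mg/L.
Observed yield with endogenous decay: Y_obs = Y / (1 + k_d·θ_c) = 0.718 / (1 + 0.116 × 16.7) = 0.718 / 2.937 = 0.2445 g VSS/g BOD₅.
ΔS = 2470 − 4.31 = 2466 mg/L, so the substrate removal rate is 1910 × 2466/1000 = 4709 kg BOD₅/d.
So the net sludge growth is P_X = 0.2445 × 4709 = 1151 kg VSS/d.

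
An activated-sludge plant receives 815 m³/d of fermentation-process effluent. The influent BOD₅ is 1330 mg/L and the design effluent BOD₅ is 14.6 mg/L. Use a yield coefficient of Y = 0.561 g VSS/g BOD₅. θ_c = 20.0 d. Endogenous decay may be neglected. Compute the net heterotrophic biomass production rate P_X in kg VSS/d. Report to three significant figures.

P_X ≈ 601 kg VSS/d

With endogenous decay neglected, the observed yield equals the true yield: Y_obs = Y = 0.561 g VSS/g BOD₅.
Q·(S₀ − S) = 815 × (1330 − 14.6) × 10⁻³ = 1072 kg/d removed.
P_X = Y_obs · Q(S₀ − S) = 0.5610 × 1072 = 601.4 kg VSS/d.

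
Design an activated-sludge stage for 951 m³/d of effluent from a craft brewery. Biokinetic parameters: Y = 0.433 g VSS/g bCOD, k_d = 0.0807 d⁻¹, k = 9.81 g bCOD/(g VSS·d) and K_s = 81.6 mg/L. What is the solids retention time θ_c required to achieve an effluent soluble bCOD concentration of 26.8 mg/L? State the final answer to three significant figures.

Specific growth rate at S = 26.8 mg/L: μ = YkS/(K_s+S) = 0.433·9.81·26.8/(81.6+26.8) = 1.050 d⁻¹.
1/θ_c = 1.050 − 0.0807 = 0.9695 d⁻¹, so θ_c = 1.031 d.

θ_c ≈ 1.03 d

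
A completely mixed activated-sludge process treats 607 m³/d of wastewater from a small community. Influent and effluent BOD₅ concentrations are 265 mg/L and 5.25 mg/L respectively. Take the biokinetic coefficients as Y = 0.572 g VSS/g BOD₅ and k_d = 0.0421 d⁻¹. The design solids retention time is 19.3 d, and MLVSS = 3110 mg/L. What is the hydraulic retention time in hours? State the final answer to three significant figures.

Steady-state biomass mass balance: V·X·(1 + k_d·θ_c) = Y·Q·(S₀ − S)·θ_c, so V = 0.572 × 607 × (265 − 5.25) × 19.3 / [3110 × (1 + 0.0421 × 19.3)] = 1.74×10^6 / 5637 = 308.8 m³.
τ = V/Q = 308.8/607 = 0.5087 d, or 12.21 h.

τ ≈ 12.2 h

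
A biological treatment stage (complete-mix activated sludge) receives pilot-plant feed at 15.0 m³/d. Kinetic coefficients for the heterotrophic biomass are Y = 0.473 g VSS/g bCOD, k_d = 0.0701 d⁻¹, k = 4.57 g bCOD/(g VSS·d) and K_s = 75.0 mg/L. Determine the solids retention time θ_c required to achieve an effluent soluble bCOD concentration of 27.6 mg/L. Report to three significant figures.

Specific growth rate at S = 27.6 mg/L: μ = YkS/(K_s+S) = 0.473·4.57·27.6/(75.0+27.6) = 0.5815 d⁻¹.
Then 1/θ_c = μ − k_d = 0.5815 − 0.0701 = 0.5114 d⁻¹, giving θ_c = 1.955 d.

θ_c ≈ 1.96 d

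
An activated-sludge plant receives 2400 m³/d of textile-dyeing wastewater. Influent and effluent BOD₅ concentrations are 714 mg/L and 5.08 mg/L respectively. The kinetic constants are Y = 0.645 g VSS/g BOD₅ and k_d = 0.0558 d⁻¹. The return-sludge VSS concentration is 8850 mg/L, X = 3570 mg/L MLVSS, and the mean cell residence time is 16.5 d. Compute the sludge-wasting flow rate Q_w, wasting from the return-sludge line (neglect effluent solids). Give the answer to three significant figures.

Steady-state biomass mass balance: V·X·(1 + k_d·θ_c) = Y·Q·(S₀ − S)·θ_c, so V = 0.645 × 2400 × (714 − 5.08) × 16.5 / [3570 × (1 + 0.0558 × 16.5)] = 1.81×10^7 / 6857 = 2641 m³.
θ_c = V·X/(Q_w·X_r) when wasting from the recycle, so Q_w = V·X/(θ_c·X_r) = 2641 × 3570 / (16.5 × 8850) = 64.56 m³/d.

Q_w ≈ 64.6 m³/d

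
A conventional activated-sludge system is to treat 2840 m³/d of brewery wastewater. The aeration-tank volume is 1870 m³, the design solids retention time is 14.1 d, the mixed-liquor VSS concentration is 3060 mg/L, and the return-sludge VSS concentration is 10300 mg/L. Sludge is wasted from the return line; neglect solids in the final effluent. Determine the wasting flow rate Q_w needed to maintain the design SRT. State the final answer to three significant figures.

θ_c = V·X/(Q_w·X_r) when wasting from the recycle, so Q_w = V·X/(θ_c·X_r) = 1870 × 3060 / (14.1 × 10300) = 39.40 m³/d.

Q_w ≈ 39.4 m³/d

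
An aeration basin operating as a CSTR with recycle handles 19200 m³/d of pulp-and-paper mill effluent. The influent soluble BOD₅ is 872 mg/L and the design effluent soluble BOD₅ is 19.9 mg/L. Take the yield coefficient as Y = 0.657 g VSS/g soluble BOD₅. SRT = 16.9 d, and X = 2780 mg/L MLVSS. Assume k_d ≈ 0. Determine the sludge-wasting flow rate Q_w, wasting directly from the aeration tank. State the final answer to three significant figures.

Q_w ≈ 3870 m³/d

With k_d = 0 the design equation reduces to V = Y Q (S₀−S) θ_c / X = 0.657 × 19200 × (872 − 19.9) × 16.9 / 2780 = 65343 m³.
With mixed-liquor wasting, θ_c = V/Q_w, so Q_w = V/θ_c = 65343/16.9 = 3866 m³/d.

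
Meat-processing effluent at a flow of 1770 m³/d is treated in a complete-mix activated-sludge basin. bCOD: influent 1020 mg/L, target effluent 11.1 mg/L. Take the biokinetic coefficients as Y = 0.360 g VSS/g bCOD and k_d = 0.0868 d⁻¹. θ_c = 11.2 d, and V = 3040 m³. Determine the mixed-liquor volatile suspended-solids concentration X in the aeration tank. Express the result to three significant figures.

From V·X·(1 + k_d·θ_c) = Y·Q·(S₀ − S)·θ_c: X = 0.360 × 1770 × (1020 − 11.1) × 11.2 / [3040 × (1 + 0.0868 × 11.2)] = 1201 mg/L.

X ≈ 1200 mg/L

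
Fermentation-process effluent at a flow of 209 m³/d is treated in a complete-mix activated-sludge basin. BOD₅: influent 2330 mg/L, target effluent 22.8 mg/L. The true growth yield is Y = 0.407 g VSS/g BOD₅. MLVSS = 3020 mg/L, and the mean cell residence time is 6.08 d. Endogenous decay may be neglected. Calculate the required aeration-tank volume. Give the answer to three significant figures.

V ≈ 395 m³

With k_d = 0 the design equation reduces to V = Y Q (S₀−S) θ_c / X = 0.407 × 209 × (2330 − 22.8) × 6.08 / 3020 = 395.1 m³.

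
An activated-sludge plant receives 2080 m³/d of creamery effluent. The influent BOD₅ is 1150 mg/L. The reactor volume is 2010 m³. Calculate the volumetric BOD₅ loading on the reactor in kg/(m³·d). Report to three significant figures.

L_v ≈ 1.19 kg BOD₅/(m³·d)

Applied BOD₅ load per unit volume = Q·S₀/V = (2080 × 1150/1000)/2010 = 1.190 kg BOD₅·m⁻³·d⁻¹.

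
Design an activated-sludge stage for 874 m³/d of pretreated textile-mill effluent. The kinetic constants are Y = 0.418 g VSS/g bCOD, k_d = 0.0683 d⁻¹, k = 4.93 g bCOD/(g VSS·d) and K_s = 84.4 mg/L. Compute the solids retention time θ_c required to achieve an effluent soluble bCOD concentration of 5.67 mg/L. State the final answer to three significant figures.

θ_c ≈ 16.3 d

Specific growth rate at S = 5.67 mg/L: μ = YkS/(K_s+S) = 0.418·4.93·5.67/(84.4+5.67) = 0.1297 d⁻¹.
θ_c = 1/(μ − k_d) = 1/(0.1297 − 0.0683) = 1/0.06143 = 16.28 d.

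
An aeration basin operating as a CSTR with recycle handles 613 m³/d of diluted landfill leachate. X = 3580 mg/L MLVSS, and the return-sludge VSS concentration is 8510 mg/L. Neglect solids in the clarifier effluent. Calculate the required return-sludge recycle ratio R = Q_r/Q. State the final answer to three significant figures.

R = Q_r/Q = X/(X_r − X) = 3580 / (8510 − 3580) = 0.7262.

R ≈ 0.726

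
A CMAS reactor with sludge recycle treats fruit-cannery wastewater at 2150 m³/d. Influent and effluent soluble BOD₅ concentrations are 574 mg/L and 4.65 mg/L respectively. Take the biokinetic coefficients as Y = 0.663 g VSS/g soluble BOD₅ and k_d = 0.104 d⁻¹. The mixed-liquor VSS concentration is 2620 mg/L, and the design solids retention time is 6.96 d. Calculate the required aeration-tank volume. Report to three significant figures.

V ≈ 1250 m³

Rearranging the biomass balance for a CMAS with decay, V = Y·Q·ΔS·θ_c / [X·(1+k_d θ_c)] = 0.663 × 2150 × (574 − 4.65) × 6.96 / [2620 × (1 + 0.104 × 6.96)] = 5.65×10^6 / 4516 = 1251 m³.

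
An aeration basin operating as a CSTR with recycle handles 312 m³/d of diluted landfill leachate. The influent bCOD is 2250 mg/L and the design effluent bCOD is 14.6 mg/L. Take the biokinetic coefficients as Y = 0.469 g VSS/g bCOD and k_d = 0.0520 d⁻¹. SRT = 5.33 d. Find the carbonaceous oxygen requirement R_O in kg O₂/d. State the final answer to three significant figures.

R_O ≈ 334 kg O₂/d

Y_obs = Y / (1 + k_d θ_c) = 0.469 / (1 + 0.0520 × 5.33) = 0.469 / 1.277 = 0.3672.
Q·(S₀ − S) = 312 × (2250 − 14.6) × 10⁻³ = 697.4 kg/d removed.
P_X = Y_obs·Q·(S₀ − S) = 0.3672 × 697.4 = 256.1 kg VSS/d.
R_O = Q·(S₀ − S) − 1.42·P_X = 697.4 − 1.42 × 256.1 = 333.8 kg O₂/d.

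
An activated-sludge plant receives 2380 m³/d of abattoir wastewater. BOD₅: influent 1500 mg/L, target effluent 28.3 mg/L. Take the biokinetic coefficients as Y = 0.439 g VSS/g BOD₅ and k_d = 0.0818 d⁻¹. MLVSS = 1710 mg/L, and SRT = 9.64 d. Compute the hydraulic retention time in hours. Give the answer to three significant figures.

τ ≈ 48.9 h

From the SRT design equation V = Y Q (S₀−S) θ_c / [X (1 + k_d θ_c)] = 0.439 × 2380 × (1500 − 28.3) × 9.64 / [1710 × (1 + 0.0818 × 9.64)] = 1.48×10^7 / 3058 = 4847 m³.
τ = V/Q = 4847/2380 = 2.036 d, or 48.87 h.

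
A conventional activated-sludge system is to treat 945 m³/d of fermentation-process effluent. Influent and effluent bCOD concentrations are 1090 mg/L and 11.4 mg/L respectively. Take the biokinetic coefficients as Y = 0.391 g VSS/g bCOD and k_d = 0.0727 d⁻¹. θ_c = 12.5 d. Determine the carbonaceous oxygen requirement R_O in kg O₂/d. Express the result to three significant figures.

R_O ≈ 723 kg O₂/d

Observed yield with endogenous decay: Y_obs = Y / (1 + k_d·θ_c) = 0.391 / (1 + 0.0727 × 12.5) = 0.391 / 1.909 = 0.2048 g VSS/g bCOD.
ΔS = 1090 − 11.4 = 1079 mg/L, so the substrate removal rate is 945 × 1079/1000 = 1019 kg bCOD/d.
P_X = Y_obs·Q·(S₀ − S) = 0.2048 × 1019 = 208.8 kg VSS/d.
Carbonaceous O₂ demand = substrate oxidised − cell-mass equivalent = 1019 − 1.42 × 208.8 = 722.8 kg O₂/d.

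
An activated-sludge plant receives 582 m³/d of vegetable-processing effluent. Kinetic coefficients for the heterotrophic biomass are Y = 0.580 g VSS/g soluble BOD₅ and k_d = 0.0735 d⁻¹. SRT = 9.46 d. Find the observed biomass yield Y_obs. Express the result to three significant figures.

Observed yield with endogenous decay: Y_obs = Y / (1 + k_d·θ_c) = 0.580 / (1 + 0.0735 × 9.46) = 0.580 / 1.695 = 0.3421 g VSS/g soluble BOD₅.

Y_obs ≈ 0.342 g VSS/g soluble BOD₅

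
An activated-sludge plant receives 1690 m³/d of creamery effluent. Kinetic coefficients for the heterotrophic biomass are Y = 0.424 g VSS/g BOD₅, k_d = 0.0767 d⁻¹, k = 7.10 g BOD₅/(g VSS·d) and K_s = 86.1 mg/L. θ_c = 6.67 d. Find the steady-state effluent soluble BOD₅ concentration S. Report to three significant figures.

S ≈ 7.01 mg/L

For a completely mixed reactor with recycle the Lawrence–McCarty relation gives S = K_s·(1 + k_d·θ_c) / [θ_c·(Y·k − k_d) − 1] = 86.1 × (1 + 0.0767 × 6.67) / [6.67 × (0.424 × 7.10 − 0.0767) − 1] = 130.1 / 18.57 = 7.009 mg/L.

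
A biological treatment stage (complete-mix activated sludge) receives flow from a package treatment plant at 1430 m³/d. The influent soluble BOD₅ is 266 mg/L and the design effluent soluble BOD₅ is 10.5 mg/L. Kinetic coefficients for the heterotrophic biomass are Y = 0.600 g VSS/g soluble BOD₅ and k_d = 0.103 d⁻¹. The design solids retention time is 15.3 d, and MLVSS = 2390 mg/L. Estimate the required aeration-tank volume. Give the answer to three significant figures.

V ≈ 545 m³

Steady-state biomass mass balance: V·X·(1 + k_d·θ_c) = Y·Q·(S₀ − S)·θ_c, so V = 0.600 × 1430 × (266 − 10.5) × 15.3 / [2390 × (1 + 0.103 × 15.3)] = 3.35×10^6 / 6156 = 544.8 m³.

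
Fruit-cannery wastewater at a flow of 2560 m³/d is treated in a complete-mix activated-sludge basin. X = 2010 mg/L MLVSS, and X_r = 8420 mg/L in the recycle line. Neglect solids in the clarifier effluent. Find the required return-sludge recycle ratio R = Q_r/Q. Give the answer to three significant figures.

R ≈ 0.314

R = Q_r/Q = X/(X_r − X) = 2010 / (8420 − 2010) = 0.3136.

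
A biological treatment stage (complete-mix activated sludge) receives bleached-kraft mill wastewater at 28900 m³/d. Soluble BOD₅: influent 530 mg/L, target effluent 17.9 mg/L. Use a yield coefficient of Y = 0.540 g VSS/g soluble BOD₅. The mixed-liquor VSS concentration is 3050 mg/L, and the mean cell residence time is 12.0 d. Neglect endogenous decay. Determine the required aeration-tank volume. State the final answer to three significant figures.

Biomass mass balance (decay neglected): V·X = Y·Q·(S₀ − S)·θ_c, so V = 0.540 × 28900 × (530 − 17.9) × 12.0 / 3050 = 31443 m³.

V ≈ 31400 m³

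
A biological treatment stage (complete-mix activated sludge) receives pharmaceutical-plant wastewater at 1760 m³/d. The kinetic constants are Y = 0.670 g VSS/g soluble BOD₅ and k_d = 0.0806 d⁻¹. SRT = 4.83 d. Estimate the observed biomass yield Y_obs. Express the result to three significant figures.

Y_obs = Y / (1 + k_d θ_c) = 0.670 / (1 + 0.0806 × 4.83) = 0.670 / 1.389 = 0.4823.

Y_obs ≈ 0.482 g VSS/g soluble BOD₅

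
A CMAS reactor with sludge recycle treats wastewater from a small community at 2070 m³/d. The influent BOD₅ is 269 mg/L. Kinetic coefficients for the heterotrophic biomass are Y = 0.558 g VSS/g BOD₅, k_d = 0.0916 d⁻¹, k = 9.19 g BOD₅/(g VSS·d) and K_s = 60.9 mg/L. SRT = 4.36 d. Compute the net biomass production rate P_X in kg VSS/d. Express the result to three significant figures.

P_X ≈ 219 kg VSS/d

Effluent substrate depends only on kinetics and SRT: S = K_s(1 + k_d θ_c) / [θ_c(Yk − k_d) − 1] = 60.9 × (1 + 0.0916 × 4.36) / [4.36 × (0.558 × 9.19 − 0.0916) − 1] = 85.22 / 20.96 = 4.066 mg/L.
Observed yield with endogenous decay: Y_obs = Y / (1 + k_d·θ_c) = 0.558 / (1 + 0.0916 × 4.36) = 0.558 / 1.399 = 0.3987 g VSS/g BOD₅.
Mass of BOD₅ removed per day: Q(S₀ − S) = 2070 × 264.9 g/m³ = 548.4 kg/d.
Biomass produced: P_X = Y_obs·Q·ΔS = 0.3987 × 548.4 ≈ 218.7 kg VSS/d.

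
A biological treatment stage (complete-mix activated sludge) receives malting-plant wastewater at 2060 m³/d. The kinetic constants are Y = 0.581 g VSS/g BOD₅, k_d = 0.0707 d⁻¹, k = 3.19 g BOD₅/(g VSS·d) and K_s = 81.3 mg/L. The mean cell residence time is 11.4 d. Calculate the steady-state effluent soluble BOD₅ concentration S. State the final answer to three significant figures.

S ≈ 7.60 mg/L

For a completely mixed reactor with recycle the Lawrence–McCarty relation gives S = K_s·(1 + k_d·θ_c) / [θ_c·(Y·k − k_d) − 1] = 81.3 × (1 + 0.0707 × 11.4) / [11.4 × (0.581 × 3.19 − 0.0707) − 1] = 146.8 / 19.32 = 7.599 mg/L.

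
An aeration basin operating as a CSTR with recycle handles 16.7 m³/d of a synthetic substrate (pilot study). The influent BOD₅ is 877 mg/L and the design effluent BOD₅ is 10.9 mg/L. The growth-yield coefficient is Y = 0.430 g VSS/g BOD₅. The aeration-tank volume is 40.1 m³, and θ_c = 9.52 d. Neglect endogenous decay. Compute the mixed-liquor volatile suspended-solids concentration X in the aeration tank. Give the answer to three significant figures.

From V·X = Y·Q·(S₀ − S)·θ_c (decay neglected): X = 0.430 × 16.7 × (877 − 10.9) × 9.52 / 40.1 = 1477 mg/L.

X ≈ 1480 mg/L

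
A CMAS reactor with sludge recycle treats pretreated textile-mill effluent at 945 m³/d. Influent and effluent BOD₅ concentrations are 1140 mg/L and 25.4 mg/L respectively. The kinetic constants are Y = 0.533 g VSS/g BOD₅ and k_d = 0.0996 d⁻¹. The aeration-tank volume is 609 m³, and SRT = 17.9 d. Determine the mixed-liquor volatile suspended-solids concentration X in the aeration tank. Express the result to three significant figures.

X ≈ 5930 mg/L

Solving the biomass balance for X: X = Y Q (S₀−S) θ_c / [V (1+k_d θ_c)] = 0.533 × 945 × (1140 − 25.4) × 17.9 / [609 × (1 + 0.0996 × 17.9)] = 5930 mg/L.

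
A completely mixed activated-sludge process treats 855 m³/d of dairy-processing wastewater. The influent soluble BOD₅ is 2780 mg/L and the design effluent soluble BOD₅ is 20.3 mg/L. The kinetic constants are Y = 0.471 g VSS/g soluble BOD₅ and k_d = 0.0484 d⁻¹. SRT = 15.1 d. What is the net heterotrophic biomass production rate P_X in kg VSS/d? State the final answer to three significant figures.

Y_obs = Y / (1 + k_d θ_c) = 0.471 / (1 + 0.0484 × 15.1) = 0.471 / 1.731 = 0.2721.
ΔS = 2780 − 20.3 = 2760 mg/L, so the substrate removal rate is 855 × 2760/1000 = 2360 kg soluble BOD₅/d.
Net biomass production P_X = Y_obs × Q·(S₀ − S) = 0.2721 × 2360 = 642.1 kg VSS/d.

P_X ≈ 642 kg VSS/d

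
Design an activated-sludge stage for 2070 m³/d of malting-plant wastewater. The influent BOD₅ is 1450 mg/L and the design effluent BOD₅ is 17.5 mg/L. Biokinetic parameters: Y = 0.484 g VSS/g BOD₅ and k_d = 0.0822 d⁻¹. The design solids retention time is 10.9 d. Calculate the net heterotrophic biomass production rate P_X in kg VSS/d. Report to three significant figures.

P_X ≈ 757 kg VSS/d

Y_obs = Y / (1 + k_d θ_c) = 0.484 / (1 + 0.0822 × 10.9) = 0.484 / 1.896 = 0.2553.
ΔS = 1450 − 17.5 = 1432 mg/L, so the substrate removal rate is 2070 × 1432/1000 = 2965 kg BOD₅/d.
P_X = Y_obs · Q(S₀ − S) = 0.2553 × 2965 = 757.0 kg VSS/d.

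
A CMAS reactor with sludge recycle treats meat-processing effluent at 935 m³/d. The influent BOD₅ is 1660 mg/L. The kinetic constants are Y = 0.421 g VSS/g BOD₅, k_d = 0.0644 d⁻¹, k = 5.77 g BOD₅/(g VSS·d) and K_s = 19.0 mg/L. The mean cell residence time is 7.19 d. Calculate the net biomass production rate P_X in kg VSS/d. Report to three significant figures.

P_X ≈ 446 kg VSS/d

Effluent substrate depends only on kinetics and SRT: S = K_s(1 + k_d θ_c) / [θ_c(Yk − k_d) − 1] = 19.0 × (1 + 0.0644 × 7.19) / [7.19 × (0.421 × 5.77 − 0.0644) − 1] = 27.80 / 16.00 = 1.737 mg/L.
The observed yield is Y_obs = Y/(1 + k_d·θ_c) = 0.421 / (1 + 0.0644 × 7.19) = 0.421 / 1.463 = 0.2878 g VSS per g BOD₅ removed.
Q·(S₀ − S) = 935 × (1660 − 1.74) × 10⁻³ = 1550 kg/d removed.
Biomass produced: P_X = Y_obs·Q·ΔS = 0.2878 × 1550 ≈ 446.2 kg VSS/d.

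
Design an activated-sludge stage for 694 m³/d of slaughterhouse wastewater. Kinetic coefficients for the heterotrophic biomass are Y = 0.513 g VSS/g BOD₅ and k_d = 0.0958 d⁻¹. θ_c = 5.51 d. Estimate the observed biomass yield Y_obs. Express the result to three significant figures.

Correct the yield for decay: Y_obs = Y/(1 + k_d θ_c) = 0.513 / (1 + 0.0958 × 5.51) = 0.513 / 1.528 = 0.3358.

Y_obs ≈ 0.336 g VSS/g BOD₅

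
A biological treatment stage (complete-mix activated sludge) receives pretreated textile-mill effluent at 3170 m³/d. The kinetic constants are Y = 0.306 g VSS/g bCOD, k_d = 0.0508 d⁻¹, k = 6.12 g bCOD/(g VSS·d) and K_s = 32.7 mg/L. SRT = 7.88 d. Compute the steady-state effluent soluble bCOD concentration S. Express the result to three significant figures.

S ≈ 3.43 mg/L

From the Monod/SRT balance for a CMAS, S = K_s·(1+k_d θ_c)/[θ_c·(Y k − k_d) − 1] = 32.7 × (1 + 0.0508 × 7.88) / [7.88 × (0.306 × 6.12 − 0.0508) − 1] = 45.79 / 13.36 = 3.428 mg/L.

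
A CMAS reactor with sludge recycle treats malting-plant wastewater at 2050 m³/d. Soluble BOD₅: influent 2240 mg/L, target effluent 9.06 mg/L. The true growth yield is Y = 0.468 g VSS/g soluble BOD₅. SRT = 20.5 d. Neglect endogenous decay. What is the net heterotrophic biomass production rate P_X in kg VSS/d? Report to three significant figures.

P_X ≈ 2140 kg VSS/d

With endogenous decay neglected, the observed yield equals the true yield: Y_obs = Y = 0.468 g VSS/g soluble BOD₅.
ΔS = 2240 − 9.06 = 2231 mg/L, so the substrate removal rate is 2050 × 2231/1000 = 4573 kg soluble BOD₅/d.
So the net sludge growth is P_X = 0.4680 × 4573 = 2140 kg VSS/d.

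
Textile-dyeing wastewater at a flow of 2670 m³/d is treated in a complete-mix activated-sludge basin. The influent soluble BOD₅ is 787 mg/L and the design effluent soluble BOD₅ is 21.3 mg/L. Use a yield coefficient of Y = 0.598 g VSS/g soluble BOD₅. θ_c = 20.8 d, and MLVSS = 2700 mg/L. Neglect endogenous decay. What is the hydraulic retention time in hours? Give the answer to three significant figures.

V·X = Y·Q·ΔS·θ_c gives V = 0.598 × 2670 × (787 − 21.3) × 20.8 / 2700 = 9418 m³.
HRT = V/Q = 9418 m³ / 2670 m³·d⁻¹ = 3.527 d × 24 = 84.66 h.

τ ≈ 84.7 h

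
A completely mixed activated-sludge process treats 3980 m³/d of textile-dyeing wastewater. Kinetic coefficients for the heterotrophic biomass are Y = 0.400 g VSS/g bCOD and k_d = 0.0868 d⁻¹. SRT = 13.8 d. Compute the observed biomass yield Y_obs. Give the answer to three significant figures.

Y_obs ≈ 0.182 g VSS/g bCOD

Y_obs = Y / (1 + k_d θ_c) = 0.400 / (1 + 0.0868 × 13.8) = 0.400 / 2.198 = 0.1820.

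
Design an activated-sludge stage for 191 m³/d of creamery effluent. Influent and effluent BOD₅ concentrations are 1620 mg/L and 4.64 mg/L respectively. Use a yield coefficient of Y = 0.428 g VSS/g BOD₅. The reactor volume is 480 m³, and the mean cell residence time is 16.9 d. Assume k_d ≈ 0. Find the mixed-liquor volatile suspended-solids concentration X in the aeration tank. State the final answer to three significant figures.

X = Y·Q·ΔS·θ_c / V = 0.428 × 191 × (1620 − 4.64) × 16.9 / 480 = 4649 mg/L.

X ≈ 4650 mg/L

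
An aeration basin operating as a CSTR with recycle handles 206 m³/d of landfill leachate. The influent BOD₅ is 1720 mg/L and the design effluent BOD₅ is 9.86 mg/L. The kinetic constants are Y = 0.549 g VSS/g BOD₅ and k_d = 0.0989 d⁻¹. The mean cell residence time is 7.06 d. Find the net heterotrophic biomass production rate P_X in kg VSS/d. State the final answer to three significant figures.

Correct the yield for decay: Y_obs = Y/(1 + k_d θ_c) = 0.549 / (1 + 0.0989 × 7.06) = 0.549 / 1.698 = 0.3233.
Substrate removed = Q·(S₀ − S) = 206 m³/d × (1720 − 9.86) g/m³ = 3.52×10^5 g/d = 352.3 kg/d.
P_X = Y_obs · Q(S₀ − S) = 0.3233 × 352.3 = 113.9 kg VSS/d.

P_X ≈ 114 kg VSS/d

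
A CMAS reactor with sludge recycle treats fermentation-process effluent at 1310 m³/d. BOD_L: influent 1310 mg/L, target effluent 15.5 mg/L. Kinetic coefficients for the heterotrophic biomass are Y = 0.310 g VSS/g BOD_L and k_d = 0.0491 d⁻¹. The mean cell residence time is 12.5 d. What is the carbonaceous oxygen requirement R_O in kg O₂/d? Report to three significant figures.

R_O ≈ 1230 kg O₂/d

Correct the yield for decay: Y_obs = Y/(1 + k_d θ_c) = 0.310 / (1 + 0.0491 × 12.5) = 0.310 / 1.614 = 0.1921.
Q·(S₀ − S) = 1310 × (1310 − 15.5) × 10⁻³ = 1696 kg/d removed.
P_X = Y_obs·Q·(S₀ − S) = 0.1921 × 1696 = 325.8 kg VSS/d.
Carbonaceous O₂ demand = substrate oxidised − cell-mass equivalent = 1696 − 1.42 × 325.8 = 1233 kg O₂/d.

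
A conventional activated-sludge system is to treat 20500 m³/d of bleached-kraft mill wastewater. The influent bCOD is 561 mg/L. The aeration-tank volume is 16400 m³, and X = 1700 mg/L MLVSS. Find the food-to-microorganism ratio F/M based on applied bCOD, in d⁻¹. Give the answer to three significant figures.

F/M = applied load / biomass = Q·S₀/(V·X) = 20500 × 561 / (16400 × 1700) = 0.4125 d⁻¹.

F/M ≈ 0.412 d⁻¹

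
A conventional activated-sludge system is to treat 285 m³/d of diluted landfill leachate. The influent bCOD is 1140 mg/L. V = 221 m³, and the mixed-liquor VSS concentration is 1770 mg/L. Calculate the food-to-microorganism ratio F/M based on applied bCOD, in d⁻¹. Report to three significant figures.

F/M = Q·S₀ / (V·X) = 285 × 1140 / (221.0 × 1770) = 0.8306 g bCOD·(g VSS·d)⁻¹.

F/M ≈ 0.831 d⁻¹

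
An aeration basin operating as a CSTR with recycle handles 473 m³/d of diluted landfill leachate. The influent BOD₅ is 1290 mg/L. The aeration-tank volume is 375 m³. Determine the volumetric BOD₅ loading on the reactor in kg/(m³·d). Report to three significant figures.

Volumetric loading L_v = Q·S₀ / V = 473 × 1290 g/m³ / 375.0 m³ = 1627 g/(m³·d) = 1.627 kg BOD₅/(m³·d).

L_v ≈ 1.63 kg BOD₅/(m³·d)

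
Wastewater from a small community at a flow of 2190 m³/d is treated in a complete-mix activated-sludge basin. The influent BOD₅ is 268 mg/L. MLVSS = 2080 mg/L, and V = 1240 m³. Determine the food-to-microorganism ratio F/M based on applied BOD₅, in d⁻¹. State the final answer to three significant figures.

F/M ≈ 0.228 d⁻¹

Food-to-microorganism ratio F/M = Q S₀ / (V X) = 2190 × 268 / (1240 × 2080) = 0.2276 d⁻¹.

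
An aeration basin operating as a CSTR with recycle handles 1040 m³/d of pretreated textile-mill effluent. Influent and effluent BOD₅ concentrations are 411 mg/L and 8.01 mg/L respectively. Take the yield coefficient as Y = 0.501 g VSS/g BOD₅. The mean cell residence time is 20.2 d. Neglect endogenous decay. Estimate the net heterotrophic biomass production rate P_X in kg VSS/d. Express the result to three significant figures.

P_X ≈ 210 kg VSS/d

No decay correction is needed, so Y_obs = Y = 0.501.
Substrate removed = Q·(S₀ − S) = 1040 m³/d × (411 − 8.01) g/m³ = 4.19×10^5 g/d = 419.1 kg/d.
Biomass produced: P_X = Y_obs·Q·ΔS = 0.5010 × 419.1 ≈ 210.0 kg VSS/d.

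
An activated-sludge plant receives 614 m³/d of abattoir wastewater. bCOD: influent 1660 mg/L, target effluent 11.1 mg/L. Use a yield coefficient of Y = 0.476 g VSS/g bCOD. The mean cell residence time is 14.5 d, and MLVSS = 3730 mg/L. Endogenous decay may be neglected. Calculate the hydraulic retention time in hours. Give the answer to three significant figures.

With k_d = 0 the design equation reduces to V = Y Q (S₀−S) θ_c / X = 0.476 × 614 × (1660 − 11.1) × 14.5 / 3730 = 1873 m³.
τ = V/Q = 1873/614 = 3.051 d, or 73.23 h.

τ ≈ 73.2 h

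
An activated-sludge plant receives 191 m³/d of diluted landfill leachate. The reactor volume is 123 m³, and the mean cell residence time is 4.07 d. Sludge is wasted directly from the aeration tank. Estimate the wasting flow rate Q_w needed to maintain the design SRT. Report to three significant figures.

For wasting at MLVSS concentration, Q_w = V/θ_c = 123.0/4.07 = 30.22 m³/d.

Q_w ≈ 30.2 m³/d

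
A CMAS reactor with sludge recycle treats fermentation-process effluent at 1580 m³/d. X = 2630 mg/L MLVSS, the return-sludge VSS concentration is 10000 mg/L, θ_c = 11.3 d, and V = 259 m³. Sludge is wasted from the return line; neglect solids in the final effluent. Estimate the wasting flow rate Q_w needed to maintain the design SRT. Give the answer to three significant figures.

Q_w ≈ 6.03 m³/d

θ_c = V·X/(Q_w·X_r) when wasting from the recycle, so Q_w = V·X/(θ_c·X_r) = 259.0 × 2630 / (11.3 × 10000) = 6.028 m³/d.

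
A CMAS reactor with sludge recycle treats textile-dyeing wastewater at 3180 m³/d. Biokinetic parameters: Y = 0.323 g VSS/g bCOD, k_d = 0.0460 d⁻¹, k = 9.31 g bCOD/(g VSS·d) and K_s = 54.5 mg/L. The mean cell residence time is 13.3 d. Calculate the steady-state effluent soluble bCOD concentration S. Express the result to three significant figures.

From the Monod/SRT balance for a CMAS, S = K_s·(1+k_d θ_c)/[θ_c·(Y k − k_d) − 1] = 54.5 × (1 + 0.0460 × 13.3) / [13.3 × (0.323 × 9.31 − 0.0460) − 1] = 87.84 / 38.38 = 2.289 mg/L.

S ≈ 2.29 mg/L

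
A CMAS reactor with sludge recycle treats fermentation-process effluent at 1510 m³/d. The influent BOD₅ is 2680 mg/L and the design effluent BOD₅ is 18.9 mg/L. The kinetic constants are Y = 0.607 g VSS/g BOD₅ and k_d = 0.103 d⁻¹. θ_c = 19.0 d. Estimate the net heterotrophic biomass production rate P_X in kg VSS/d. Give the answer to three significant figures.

Observed yield with endogenous decay: Y_obs = Y / (1 + k_d·θ_c) = 0.607 / (1 + 0.103 × 19.0) = 0.607 / 2.957 = 0.2053 g VSS/g BOD₅.
ΔS = 2680 − 18.9 = 2661 mg/L, so the substrate removal rate is 1510 × 2661/1000 = 4018 kg BOD₅/d.
Biomass produced: P_X = Y_obs·Q·ΔS = 0.2053 × 4018 ≈ 824.9 kg VSS/d.

P_X ≈ 825 kg VSS/d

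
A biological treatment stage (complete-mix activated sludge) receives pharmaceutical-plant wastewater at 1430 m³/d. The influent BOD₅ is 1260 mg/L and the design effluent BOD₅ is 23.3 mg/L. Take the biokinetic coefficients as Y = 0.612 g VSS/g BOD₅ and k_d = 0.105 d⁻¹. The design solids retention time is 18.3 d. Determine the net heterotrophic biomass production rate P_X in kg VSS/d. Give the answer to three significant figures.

P_X ≈ 370 kg VSS/d

Observed yield with endogenous decay: Y_obs = Y / (1 + k_d·θ_c) = 0.612 / (1 + 0.105 × 18.3) = 0.612 / 2.921 = 0.2095 g VSS/g BOD₅.
Q·(S₀ − S) = 1430 × (1260 − 23.3) × 10⁻³ = 1768 kg/d removed.
Biomass produced: P_X = Y_obs·Q·ΔS = 0.2095 × 1768 ≈ 370.5 kg VSS/d.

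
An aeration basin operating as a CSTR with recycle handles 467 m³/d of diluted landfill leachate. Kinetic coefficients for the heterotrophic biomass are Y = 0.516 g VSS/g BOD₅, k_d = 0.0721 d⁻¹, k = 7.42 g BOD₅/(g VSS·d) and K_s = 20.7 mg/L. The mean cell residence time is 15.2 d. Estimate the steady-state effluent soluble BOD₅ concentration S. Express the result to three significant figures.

For a completely mixed reactor with recycle the Lawrence–McCarty relation gives S = K_s·(1 + k_d·θ_c) / [θ_c·(Y·k − k_d) − 1] = 20.7 × (1 + 0.0721 × 15.2) / [15.2 × (0.516 × 7.42 − 0.0721) − 1] = 43.39 / 56.10 = 0.7734 mg/L.

S ≈ 0.773 mg/L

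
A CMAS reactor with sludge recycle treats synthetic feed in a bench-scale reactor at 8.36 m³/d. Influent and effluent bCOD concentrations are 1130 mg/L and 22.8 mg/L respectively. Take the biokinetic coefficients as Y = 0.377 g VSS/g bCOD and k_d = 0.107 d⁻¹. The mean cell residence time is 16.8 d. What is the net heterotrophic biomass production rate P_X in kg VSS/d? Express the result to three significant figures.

Observed yield with endogenous decay: Y_obs = Y / (1 + k_d·θ_c) = 0.377 / (1 + 0.107 × 16.8) = 0.377 / 2.798 = 0.1348 g VSS/g bCOD.
Q·(S₀ − S) = 8.36 × (1130 − 22.8) × 10⁻³ = 9.256 kg/d removed.
So the net sludge growth is P_X = 0.1348 × 9.256 = 1.247 kg VSS/d.

P_X ≈ 1.25 kg VSS/d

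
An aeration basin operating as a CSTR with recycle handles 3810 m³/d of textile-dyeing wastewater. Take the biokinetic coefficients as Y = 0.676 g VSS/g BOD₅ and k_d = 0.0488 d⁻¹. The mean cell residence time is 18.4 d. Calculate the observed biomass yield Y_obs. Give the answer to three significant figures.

Y_obs ≈ 0.356 g VSS/g BOD₅

Correct the yield for decay: Y_obs = Y/(1 + k_d θ_c) = 0.676 / (1 + 0.0488 × 18.4) = 0.676 / 1.898 = 0.3562.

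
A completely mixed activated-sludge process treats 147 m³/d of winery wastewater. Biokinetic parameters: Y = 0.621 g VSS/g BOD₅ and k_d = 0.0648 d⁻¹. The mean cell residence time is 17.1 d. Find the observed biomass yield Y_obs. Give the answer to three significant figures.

Y_obs ≈ 0.295 g VSS/g BOD₅

Observed yield with endogenous decay: Y_obs = Y / (1 + k_d·θ_c) = 0.621 / (1 + 0.0648 × 17.1) = 0.621 / 2.108 = 0.2946 g VSS/g BOD₅.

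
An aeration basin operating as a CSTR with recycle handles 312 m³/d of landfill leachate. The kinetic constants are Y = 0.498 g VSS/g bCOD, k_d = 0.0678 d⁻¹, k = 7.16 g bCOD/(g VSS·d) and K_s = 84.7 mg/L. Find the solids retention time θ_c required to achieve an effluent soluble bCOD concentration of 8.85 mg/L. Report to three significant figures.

θ_c ≈ 3.71 d

Specific growth rate at S = 8.85 mg/L: μ = YkS/(K_s+S) = 0.498·7.16·8.85/(84.7+8.85) = 0.3373 d⁻¹.
1/θ_c = 0.3373 − 0.0678 = 0.2695 d⁻¹, so θ_c = 3.710 d.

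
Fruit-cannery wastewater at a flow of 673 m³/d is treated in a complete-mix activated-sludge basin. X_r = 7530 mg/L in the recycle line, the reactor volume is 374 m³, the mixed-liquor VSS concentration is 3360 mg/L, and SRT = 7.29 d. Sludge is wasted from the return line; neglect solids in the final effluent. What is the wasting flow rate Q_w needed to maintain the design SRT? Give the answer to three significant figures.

Q_w ≈ 22.9 m³/d

θ_c = V·X/(Q_w·X_r) when wasting from the recycle, so Q_w = V·X/(θ_c·X_r) = 374.0 × 3360 / (7.29 × 7530) = 22.89 m³/d.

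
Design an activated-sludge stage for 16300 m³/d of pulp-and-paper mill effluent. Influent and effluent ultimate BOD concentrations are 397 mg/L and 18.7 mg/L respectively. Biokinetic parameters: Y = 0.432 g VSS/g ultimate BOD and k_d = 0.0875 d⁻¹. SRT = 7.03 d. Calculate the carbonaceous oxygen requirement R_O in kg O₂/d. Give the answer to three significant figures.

R_O ≈ 3820 kg O₂/d

Correct the yield for decay: Y_obs = Y/(1 + k_d θ_c) = 0.432 / (1 + 0.0875 × 7.03) = 0.432 / 1.615 = 0.2675.
Q·(S₀ − S) = 16300 × (397 − 18.7) × 10⁻³ = 6166 kg/d removed.
P_X = Y_obs·Q·(S₀ − S) = 0.2675 × 6166 = 1649 kg VSS/d.
R_O = Q·ΔS − 1.42 P_X = 6166 − 2342 = 3824 kg O₂/d.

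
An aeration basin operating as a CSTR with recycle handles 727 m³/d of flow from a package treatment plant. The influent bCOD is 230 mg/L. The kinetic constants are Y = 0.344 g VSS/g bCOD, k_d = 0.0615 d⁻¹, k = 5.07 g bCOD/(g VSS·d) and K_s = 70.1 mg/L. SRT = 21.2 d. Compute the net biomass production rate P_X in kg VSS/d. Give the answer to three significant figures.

P_X ≈ 24.5 kg VSS/d

Effluent substrate depends only on kinetics and SRT: S = K_s(1 + k_d θ_c) / [θ_c(Yk − k_d) − 1] = 70.1 × (1 + 0.0615 × 21.2) / [21.2 × (0.344 × 5.07 − 0.0615) − 1] = 161.5 / 34.67 = 4.658 mg/L.
Correct the yield for decay: Y_obs = Y/(1 + k_d θ_c) = 0.344 / (1 + 0.0615 × 21.2) = 0.344 / 2.304 = 0.1493.
ΔS = 230 − 4.66 = 225.3 mg/L, so the substrate removal rate is 727 × 225.3/1000 = 163.8 kg bCOD/d.
So the net sludge growth is P_X = 0.1493 × 163.8 = 24.46 kg VSS/d.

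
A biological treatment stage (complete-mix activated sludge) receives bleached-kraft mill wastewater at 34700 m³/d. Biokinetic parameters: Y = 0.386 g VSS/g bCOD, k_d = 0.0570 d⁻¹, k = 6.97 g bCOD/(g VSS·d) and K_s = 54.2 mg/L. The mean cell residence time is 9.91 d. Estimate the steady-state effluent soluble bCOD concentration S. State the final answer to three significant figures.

S ≈ 3.38 mg/L

Effluent substrate depends only on kinetics and SRT: S = K_s(1 + k_d θ_c) / [θ_c(Yk − k_d) − 1] = 54.2 × (1 + 0.0570 × 9.91) / [9.91 × (0.386 × 6.97 − 0.0570) − 1] = 84.82 / 25.10 = 3.379 mg/L.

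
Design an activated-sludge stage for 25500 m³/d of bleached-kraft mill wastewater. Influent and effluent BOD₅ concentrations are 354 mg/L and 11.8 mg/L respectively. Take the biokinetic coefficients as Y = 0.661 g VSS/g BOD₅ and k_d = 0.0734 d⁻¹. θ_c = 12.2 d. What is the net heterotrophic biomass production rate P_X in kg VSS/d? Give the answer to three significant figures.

P_X ≈ 3040 kg VSS/d

Y_obs = Y / (1 + k_d θ_c) = 0.661 / (1 + 0.0734 × 12.2) = 0.661 / 1.895 = 0.3487.
Substrate removed = Q·(S₀ − S) = 25500 m³/d × (354 − 11.8) g/m³ = 8.73×10^6 g/d = 8726 kg/d.
So the net sludge growth is P_X = 0.3487 × 8726 = 3043 kg VSS/d.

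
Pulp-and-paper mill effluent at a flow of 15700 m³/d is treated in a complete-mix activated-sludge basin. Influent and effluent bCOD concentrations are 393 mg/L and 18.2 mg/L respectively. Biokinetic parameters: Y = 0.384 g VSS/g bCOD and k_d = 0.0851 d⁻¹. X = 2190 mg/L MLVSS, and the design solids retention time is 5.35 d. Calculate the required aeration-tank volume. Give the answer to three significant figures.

Rearranging the biomass balance for a CMAS with decay, V = Y·Q·ΔS·θ_c / [X·(1+k_d θ_c)] = 0.384 × 15700 × (393 − 18.2) × 5.35 / [2190 × (1 + 0.0851 × 5.35)] = 1.21×10^7 / 3187 = 3793 m³.

V ≈ 3790 m³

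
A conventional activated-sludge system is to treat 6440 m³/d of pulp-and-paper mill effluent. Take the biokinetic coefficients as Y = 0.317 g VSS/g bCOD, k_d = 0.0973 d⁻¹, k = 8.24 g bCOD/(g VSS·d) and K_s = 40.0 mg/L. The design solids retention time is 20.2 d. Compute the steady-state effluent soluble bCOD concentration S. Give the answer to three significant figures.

From the Monod/SRT balance for a CMAS, S = K_s·(1+k_d θ_c)/[θ_c·(Y k − k_d) − 1] = 40.0 × (1 + 0.0973 × 20.2) / [20.2 × (0.317 × 8.24 − 0.0973) − 1] = 118.6 / 49.80 = 2.382 mg/L.

S ≈ 2.38 mg/L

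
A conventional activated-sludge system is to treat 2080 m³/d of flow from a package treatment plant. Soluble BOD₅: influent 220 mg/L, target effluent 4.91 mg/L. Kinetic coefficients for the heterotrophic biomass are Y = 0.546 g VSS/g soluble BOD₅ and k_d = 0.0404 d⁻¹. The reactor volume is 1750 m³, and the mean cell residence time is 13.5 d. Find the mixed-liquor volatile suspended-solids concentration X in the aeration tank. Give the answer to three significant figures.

X ≈ 1220 mg/L

X = Y·Q·ΔS·θ_c / [V·(1 + k_d θ_c)] = 0.546 × 2080 × (220 − 4.91) × 13.5 / [1750 × (1 + 0.0404 × 13.5)] = 1219 mg/L.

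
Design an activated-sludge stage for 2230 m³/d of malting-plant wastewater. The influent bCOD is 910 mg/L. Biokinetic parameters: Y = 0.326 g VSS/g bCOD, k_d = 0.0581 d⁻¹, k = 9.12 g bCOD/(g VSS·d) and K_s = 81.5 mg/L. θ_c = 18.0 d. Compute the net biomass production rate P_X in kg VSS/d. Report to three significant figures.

P_X ≈ 322 kg VSS/d

From the Monod/SRT balance for a CMAS, S = K_s·(1+k_d θ_c)/[θ_c·(Y k − k_d) − 1] = 81.5 × (1 + 0.0581 × 18.0) / [18.0 × (0.326 × 9.12 − 0.0581) − 1] = 166.7 / 51.47 = 3.239 mg/L.
Observed yield with endogenous decay: Y_obs = Y / (1 + k_d·θ_c) = 0.326 / (1 + 0.0581 × 18.0) = 0.326 / 2.046 = 0.1594 g VSS/g bCOD.
ΔS = 910 − 3.24 = 906.8 mg/L, so the substrate removal rate is 2230 × 906.8/1000 = 2022 kg bCOD/d.
P_X = Y_obs · Q(S₀ − S) = 0.1594 × 2022 = 322.2 kg VSS/d.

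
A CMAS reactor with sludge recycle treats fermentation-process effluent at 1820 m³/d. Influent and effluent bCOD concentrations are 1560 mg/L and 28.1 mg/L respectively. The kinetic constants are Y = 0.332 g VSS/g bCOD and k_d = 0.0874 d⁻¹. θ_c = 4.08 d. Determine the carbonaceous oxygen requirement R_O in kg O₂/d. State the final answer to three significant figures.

R_O ≈ 1820 kg O₂/d

The observed yield is Y_obs = Y/(1 + k_d·θ_c) = 0.332 / (1 + 0.0874 × 4.08) = 0.332 / 1.357 = 0.2447 g VSS per g bCOD removed.
Substrate removed = Q·(S₀ − S) = 1820 m³/d × (1560 − 28.1) g/m³ = 2.79×10^6 g/d = 2788 kg/d.
P_X = Y_obs·Q·(S₀ − S) = 0.2447 × 2788 = 682.3 kg VSS/d.
R_O = Q·ΔS − 1.42 P_X = 2788 − 968.9 = 1819 kg O₂/d.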